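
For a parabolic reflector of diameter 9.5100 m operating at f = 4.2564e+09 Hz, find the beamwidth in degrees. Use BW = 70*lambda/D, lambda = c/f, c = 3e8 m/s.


lambda = c / f = 3.0000e+08 / 4.2564e+09 = 0.07048210 m
BW = 70 * 0.07048210 / 9.5100 = 0.5188 deg

0.5188 deg


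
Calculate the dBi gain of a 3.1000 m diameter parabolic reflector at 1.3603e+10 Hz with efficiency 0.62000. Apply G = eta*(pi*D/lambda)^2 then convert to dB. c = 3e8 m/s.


lambda = c / f = 3.0000e+08 / 1.3603e+10 = 0.02205396 m
G_linear = 0.62000 * (pi * 3.1000 / 0.02205396)^2 = 120904.3
G_dBi = 10 * log10(120904.3) = 50.82 dBi

50.82 dBi


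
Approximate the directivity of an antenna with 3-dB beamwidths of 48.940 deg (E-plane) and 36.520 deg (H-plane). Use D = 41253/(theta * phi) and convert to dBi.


D_linear = 41253 / (48.940 * 36.520) = 23.08133
D_dBi = 10 * log10(23.08133) = 13.63 dBi

13.63 dBi


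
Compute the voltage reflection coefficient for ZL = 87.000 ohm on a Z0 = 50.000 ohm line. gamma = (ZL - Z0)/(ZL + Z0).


gamma = (87.000 - 50.000) / (87.000 + 50.000) = 0.2701

0.2701


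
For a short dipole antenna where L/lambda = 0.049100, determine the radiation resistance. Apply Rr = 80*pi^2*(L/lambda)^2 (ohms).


Rr = 80 * pi^2 * (0.049100)^2 = 80 * 9.869604 * 2.410810e-03 = 1.903 ohm

1.903 ohm


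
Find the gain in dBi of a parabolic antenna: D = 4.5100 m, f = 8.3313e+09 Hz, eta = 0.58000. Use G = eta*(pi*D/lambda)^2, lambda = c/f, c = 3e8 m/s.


lambda = c / f = 3.0000e+08 / 8.3313e+09 = 0.03600879 m
G_linear = 0.58000 * (pi * 4.5100 / 0.03600879)^2 = 89797.40
G_dBi = 10 * log10(89797.40) = 49.53 dBi

49.53 dBi


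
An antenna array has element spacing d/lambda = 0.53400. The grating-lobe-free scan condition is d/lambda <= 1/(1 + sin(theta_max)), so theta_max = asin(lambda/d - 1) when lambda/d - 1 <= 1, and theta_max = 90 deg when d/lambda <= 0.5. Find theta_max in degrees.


lambda/d - 1 = 1/0.53400 - 1 = 0.8726592
theta_max = asin(0.8726592) = 60.77 deg

60.77 deg


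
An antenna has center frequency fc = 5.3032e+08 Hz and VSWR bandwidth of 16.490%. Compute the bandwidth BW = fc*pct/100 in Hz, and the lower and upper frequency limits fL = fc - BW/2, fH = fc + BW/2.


BW = 5.3032e+08 * 16.490/100 = 8.744977e+07 Hz
fL = 5.3032e+08 - 8.744977e+07/2 = 4.866e+08 Hz
fH = 5.3032e+08 + 8.744977e+07/2 = 5.740e+08 Hz

BW=8.745e+07 Hz, fL=4.866e+08 Hz, fH=5.740e+08 Hz


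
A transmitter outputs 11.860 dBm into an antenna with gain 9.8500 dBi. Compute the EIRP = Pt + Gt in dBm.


EIRP = Pt + Gt = 11.860 + 9.8500 = 21.71 dBm

21.71 dBm


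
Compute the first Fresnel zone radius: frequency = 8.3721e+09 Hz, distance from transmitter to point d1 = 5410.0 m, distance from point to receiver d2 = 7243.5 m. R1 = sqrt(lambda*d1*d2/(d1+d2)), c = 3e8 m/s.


lambda = c / f = 3.0000e+08 / 8.3721e+09 = 0.03583330 m
R1 = sqrt(0.03583330 * 5410.0 * 7243.5 / (5410.0 + 7243.5)) = 10.53 m

10.53 m


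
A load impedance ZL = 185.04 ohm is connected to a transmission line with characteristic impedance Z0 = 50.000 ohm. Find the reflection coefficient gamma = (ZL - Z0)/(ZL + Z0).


gamma = (185.04 - 50.000) / (185.04 + 50.000) = 0.5745

0.5745


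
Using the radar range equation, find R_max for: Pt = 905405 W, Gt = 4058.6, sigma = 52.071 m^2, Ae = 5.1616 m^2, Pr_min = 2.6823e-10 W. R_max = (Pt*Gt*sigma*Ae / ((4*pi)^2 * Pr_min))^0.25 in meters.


R^4 = 905405*4058.6*52.071*5.1616 / ((4*pi)^2 * 2.6823e-10) = 2.331698e+19
R_max = 2.331698e+19^0.25 = 69489 m

69489 m


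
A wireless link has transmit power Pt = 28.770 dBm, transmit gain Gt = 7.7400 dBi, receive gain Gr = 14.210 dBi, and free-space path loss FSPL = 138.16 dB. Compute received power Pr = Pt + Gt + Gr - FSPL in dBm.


Pr = 28.770 + 7.7400 + 14.210 - 138.16 = -87.44 dBm

-87.44 dBm


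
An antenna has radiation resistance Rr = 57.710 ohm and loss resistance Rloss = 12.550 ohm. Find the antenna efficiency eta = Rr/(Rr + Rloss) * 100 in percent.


eta = 57.710 / (57.710 + 12.550) * 100 = 82.14%

82.14%


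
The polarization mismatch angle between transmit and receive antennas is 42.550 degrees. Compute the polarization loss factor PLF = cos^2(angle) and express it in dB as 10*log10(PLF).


PLF_linear = cos^2(42.550 deg) = 0.5427085
PLF_dB = 10 * log10(0.5427085) = -2.654 dB

-2.654 dB


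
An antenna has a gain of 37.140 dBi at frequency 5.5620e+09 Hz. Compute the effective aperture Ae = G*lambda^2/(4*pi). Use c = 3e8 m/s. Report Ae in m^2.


lambda = c / f = 3.0000e+08 / 5.5620e+09 = 0.05393743 m
G_linear = 10^(37.140/10) = 5176.068
Ae = G_linear * lambda^2 / (4*pi) = 5176.068 * 0.05393743^2 / (4*pi) = 1.198 m^2

1.198 m^2


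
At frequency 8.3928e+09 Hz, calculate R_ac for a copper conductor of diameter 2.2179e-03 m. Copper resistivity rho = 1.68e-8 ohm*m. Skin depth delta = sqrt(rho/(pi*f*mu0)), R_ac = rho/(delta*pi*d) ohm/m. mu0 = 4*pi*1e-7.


delta = sqrt(1.68e-8 / (pi * 8.3928e+09 * 4*pi*1e-7)) = 7.120678e-07 m
R_ac = 1.68e-8 / (7.120678e-07 * pi * 2.2179e-03) = 3.386 ohm/m

3.386 ohm/m


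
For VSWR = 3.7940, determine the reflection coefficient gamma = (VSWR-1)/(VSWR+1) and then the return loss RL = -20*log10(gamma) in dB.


gamma = (3.7940 - 1) / (3.7940 + 1) = 0.5828118
RL = -20 * log10(0.5828118) = 4.689 dB

4.689 dB


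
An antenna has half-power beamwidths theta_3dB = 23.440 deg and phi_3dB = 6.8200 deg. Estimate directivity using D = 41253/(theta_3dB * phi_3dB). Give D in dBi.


D_linear = 41253 / (23.440 * 6.8200) = 258.0558
D_dBi = 10 * log10(258.0558) = 24.12 dBi

24.12 dBi


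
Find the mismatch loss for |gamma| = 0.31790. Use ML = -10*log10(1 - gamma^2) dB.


ML = -10 * log10(1 - 0.31790^2) = -10 * log10(0.89893959) = 0.4627 dB

0.4627 dB


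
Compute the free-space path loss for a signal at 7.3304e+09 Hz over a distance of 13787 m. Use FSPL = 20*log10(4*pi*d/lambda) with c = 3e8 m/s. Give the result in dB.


lambda = c / f = 3.0000e+08 / 7.3304e+09 = 0.04092546 m
FSPL = 20 * log10(4*pi*13787/0.04092546) = 132.5 dB

132.5 dB


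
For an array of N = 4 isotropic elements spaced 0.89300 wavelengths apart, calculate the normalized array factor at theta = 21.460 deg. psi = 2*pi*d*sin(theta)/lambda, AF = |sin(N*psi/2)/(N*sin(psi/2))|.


psi = 2*pi*0.89300*sin(21.460 deg) = 2.052751 rad
AF = |sin(4*2.052751/2) / (4*sin(2.052751/2))| = 0.2401

0.2401


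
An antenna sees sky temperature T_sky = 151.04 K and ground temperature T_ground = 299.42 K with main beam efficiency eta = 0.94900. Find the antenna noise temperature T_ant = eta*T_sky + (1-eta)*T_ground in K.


T_ant = 0.94900 * 151.04 + (1 - 0.94900) * 299.42 = 158.6 K

158.6 K


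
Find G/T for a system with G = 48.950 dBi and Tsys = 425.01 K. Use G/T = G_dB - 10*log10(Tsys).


G/T = 48.950 - 10*log10(425.01) = 48.950 - 26.28399 = 22.67 dB/K

22.67 dB/K


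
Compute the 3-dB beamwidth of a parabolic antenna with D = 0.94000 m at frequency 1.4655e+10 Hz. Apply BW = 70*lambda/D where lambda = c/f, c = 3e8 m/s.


lambda = c / f = 3.0000e+08 / 1.4655e+10 = 0.02047083 m
BW = 70 * 0.02047083 / 0.94000 = 1.524 deg

1.524 deg


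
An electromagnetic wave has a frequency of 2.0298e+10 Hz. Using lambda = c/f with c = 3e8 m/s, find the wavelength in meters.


lambda = c / f = 3.0000e+08 / 2.0298e+10 = 0.01478 m

0.01478 m


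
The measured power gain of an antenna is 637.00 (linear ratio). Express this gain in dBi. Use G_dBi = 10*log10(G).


G_dBi = 10 * log10(637.00) = 28.04 dBi

28.04 dBi


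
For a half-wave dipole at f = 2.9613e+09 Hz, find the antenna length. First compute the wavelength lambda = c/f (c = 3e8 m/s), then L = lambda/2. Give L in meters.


lambda = c / f = 3.0000e+08 / 2.9613e+09 = 0.1013069 m
L = lambda / 2 = 0.1013069 / 2 = 0.05065 m

0.05065 m


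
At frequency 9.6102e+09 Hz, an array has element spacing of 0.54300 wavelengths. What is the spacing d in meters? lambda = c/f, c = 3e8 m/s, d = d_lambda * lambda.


lambda = c / f = 3.0000e+08 / 9.6102e+09 = 0.03121683 m
d = 0.54300 * 0.03121683 = 0.01695 m

0.01695 m


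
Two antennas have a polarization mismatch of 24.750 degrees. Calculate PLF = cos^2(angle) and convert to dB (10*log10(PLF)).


PLF_linear = cos^2(24.750 deg) = 0.8247240
PLF_dB = 10 * log10(0.8247240) = -0.8369 dB

-0.8369 dB


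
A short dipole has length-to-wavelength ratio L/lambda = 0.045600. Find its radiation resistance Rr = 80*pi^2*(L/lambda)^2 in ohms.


Rr = 80 * pi^2 * (0.045600)^2 = 80 * 9.869604 * 2.079360e-03 = 1.642 ohm

1.642 ohm


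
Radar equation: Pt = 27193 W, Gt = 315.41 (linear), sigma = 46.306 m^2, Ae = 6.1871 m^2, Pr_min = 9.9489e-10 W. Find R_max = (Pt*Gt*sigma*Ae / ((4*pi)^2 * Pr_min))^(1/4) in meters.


R^4 = 27193*315.41*46.306*6.1871 / ((4*pi)^2 * 9.9489e-10) = 1.564092e+16
R_max = 1.564092e+16^0.25 = 11183 m

11183 m


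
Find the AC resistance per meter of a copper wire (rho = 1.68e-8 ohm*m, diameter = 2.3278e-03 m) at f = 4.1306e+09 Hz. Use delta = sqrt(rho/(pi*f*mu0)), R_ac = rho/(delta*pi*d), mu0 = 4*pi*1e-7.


delta = sqrt(1.68e-8 / (pi * 4.1306e+09 * 4*pi*1e-7)) = 1.015005e-06 m
R_ac = 1.68e-8 / (1.015005e-06 * pi * 2.3278e-03) = 2.263 ohm/m

2.263 ohm/m


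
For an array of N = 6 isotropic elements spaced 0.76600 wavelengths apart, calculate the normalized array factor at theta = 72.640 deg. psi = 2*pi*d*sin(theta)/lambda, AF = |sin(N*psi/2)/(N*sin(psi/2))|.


psi = 2*pi*0.76600*sin(72.640 deg) = 4.593686 rad
AF = |sin(6*4.593686/2) / (6*sin(4.593686/2))| = 0.2089

0.2089


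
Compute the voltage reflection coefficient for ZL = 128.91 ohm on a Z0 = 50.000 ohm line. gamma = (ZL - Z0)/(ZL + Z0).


gamma = (128.91 - 50.000) / (128.91 + 50.000) = 0.4411

0.4411


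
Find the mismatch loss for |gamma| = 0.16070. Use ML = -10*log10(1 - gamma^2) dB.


ML = -10 * log10(1 - 0.16070^2) = -10 * log10(0.97417551) = 0.1136 dB

0.1136 dB


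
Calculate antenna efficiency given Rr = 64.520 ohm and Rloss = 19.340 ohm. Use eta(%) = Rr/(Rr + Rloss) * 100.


eta = 64.520 / (64.520 + 19.340) * 100 = 76.94%

76.94%


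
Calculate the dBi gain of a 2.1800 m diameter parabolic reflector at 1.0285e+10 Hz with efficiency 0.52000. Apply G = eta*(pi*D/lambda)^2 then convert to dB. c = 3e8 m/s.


lambda = c / f = 3.0000e+08 / 1.0285e+10 = 0.02916869 m
G_linear = 0.52000 * (pi * 2.1800 / 0.02916869)^2 = 28667.00
G_dBi = 10 * log10(28667.00) = 44.57 dBi

44.57 dBi


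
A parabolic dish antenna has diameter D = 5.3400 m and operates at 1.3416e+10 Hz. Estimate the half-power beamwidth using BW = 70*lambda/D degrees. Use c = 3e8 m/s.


lambda = c / f = 3.0000e+08 / 1.3416e+10 = 0.02236136 m
BW = 70 * 0.02236136 / 5.3400 = 0.2931 deg

0.2931 deg


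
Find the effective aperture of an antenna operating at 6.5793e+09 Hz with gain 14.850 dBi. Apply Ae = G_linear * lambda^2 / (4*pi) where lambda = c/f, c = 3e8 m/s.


lambda = c / f = 3.0000e+08 / 6.5793e+09 = 0.04559756 m
G_linear = 10^(14.850/10) = 30.54921
Ae = G_linear * lambda^2 / (4*pi) = 30.54921 * 0.04559756^2 / (4*pi) = 5.054e-03 m^2

5.054e-03 m^2


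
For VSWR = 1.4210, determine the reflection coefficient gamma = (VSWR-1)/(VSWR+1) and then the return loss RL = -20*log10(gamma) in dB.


gamma = (1.4210 - 1) / (1.4210 + 1) = 0.1738951
RL = -20 * log10(0.1738951) = 15.19 dB

15.19 dB


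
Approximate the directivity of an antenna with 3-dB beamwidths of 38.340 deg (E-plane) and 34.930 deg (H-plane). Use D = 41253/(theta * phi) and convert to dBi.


D_linear = 41253 / (38.340 * 34.930) = 30.80384
D_dBi = 10 * log10(30.80384) = 14.89 dBi

14.89 dBi


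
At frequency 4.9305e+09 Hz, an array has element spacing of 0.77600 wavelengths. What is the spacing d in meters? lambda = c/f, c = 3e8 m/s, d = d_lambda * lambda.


lambda = c / f = 3.0000e+08 / 4.9305e+09 = 0.06084576 m
d = 0.77600 * 0.06084576 = 0.04722 m

0.04722 m


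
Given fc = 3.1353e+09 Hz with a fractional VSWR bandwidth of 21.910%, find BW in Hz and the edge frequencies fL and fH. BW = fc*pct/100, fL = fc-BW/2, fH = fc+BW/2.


BW = 3.1353e+09 * 21.910/100 = 6.869442e+08 Hz
fL = 3.1353e+09 - 6.869442e+08/2 = 2.792e+09 Hz
fH = 3.1353e+09 + 6.869442e+08/2 = 3.479e+09 Hz

BW=6.869e+08 Hz, fL=2.792e+09 Hz, fH=3.479e+09 Hz


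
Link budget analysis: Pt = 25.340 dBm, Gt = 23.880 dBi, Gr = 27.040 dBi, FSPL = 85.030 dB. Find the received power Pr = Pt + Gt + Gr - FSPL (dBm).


Pr = 25.340 + 23.880 + 27.040 - 85.030 = -8.77 dBm

-8.77 dBm


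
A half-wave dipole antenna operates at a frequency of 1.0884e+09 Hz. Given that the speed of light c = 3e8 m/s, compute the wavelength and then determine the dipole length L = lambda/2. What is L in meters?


lambda = c / f = 3.0000e+08 / 1.0884e+09 = 0.2756340 m
L = lambda / 2 = 0.2756340 / 2 = 0.1378 m

0.1378 m


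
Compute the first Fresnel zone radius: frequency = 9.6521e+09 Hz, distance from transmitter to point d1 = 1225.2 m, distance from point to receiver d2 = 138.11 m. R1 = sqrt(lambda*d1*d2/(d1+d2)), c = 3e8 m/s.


lambda = c / f = 3.0000e+08 / 9.6521e+09 = 0.03108132 m
R1 = sqrt(0.03108132 * 1225.2 * 138.11 / (1225.2 + 138.11)) = 1.964 m

1.964 m


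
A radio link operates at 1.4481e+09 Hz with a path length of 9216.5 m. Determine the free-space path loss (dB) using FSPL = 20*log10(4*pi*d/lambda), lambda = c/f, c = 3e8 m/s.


lambda = c / f = 3.0000e+08 / 1.4481e+09 = 0.2071680 m
FSPL = 20 * log10(4*pi*9216.5/0.2071680) = 114.9 dB

114.9 dB


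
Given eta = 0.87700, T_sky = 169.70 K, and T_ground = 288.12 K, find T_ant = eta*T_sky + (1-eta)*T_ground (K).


T_ant = 0.87700 * 169.70 + (1 - 0.87700) * 288.12 = 184.3 K

184.3 K


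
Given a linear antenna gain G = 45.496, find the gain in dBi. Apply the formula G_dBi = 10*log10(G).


G_dBi = 10 * log10(45.496) = 16.58 dBi

16.58 dBi


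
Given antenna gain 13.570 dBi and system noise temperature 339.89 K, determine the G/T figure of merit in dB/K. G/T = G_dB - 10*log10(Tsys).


G/T = 13.570 - 10*log10(339.89) = 13.570 - 25.31338 = -11.74 dB/K

-11.74 dB/K


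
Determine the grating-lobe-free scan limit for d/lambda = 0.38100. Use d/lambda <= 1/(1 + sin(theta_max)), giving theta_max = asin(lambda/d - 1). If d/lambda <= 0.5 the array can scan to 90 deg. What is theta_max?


lambda/d - 1 = 1/0.38100 - 1 = 1.624672 >= 1
d/lambda <= 0.5, so the array can scan to endfire without grating lobes: theta_max = 90 deg

90 deg


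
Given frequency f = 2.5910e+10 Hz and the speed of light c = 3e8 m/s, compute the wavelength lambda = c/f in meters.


lambda = c / f = 3.0000e+08 / 2.5910e+10 = 0.01158 m

0.01158 m


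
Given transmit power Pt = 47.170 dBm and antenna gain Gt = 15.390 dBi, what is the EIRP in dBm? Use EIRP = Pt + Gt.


EIRP = Pt + Gt = 47.170 + 15.390 = 62.56 dBm

62.56 dBm


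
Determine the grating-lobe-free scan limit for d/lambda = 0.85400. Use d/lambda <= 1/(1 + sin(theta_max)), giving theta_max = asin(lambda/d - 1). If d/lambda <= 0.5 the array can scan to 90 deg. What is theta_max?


lambda/d - 1 = 1/0.85400 - 1 = 0.1709602
theta_max = asin(0.1709602) = 9.844 deg

9.844 deg


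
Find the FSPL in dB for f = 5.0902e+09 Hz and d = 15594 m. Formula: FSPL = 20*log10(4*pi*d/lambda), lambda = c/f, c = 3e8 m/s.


lambda = c / f = 3.0000e+08 / 5.0902e+09 = 0.05893678 m
FSPL = 20 * log10(4*pi*15594/0.05893678) = 130.4 dB

130.4 dB


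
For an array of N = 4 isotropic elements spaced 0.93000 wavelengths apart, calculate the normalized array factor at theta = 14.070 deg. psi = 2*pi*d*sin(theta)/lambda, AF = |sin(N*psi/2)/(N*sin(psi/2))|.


psi = 2*pi*0.93000*sin(14.070 deg) = 1.420563 rad
AF = |sin(4*1.420563/2) / (4*sin(1.420563/2))| = 0.1135

0.1135


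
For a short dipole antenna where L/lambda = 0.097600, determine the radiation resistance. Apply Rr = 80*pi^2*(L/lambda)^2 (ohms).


Rr = 80 * pi^2 * (0.097600)^2 = 80 * 9.869604 * 9.525760e-03 = 7.521 ohm

7.521 ohm


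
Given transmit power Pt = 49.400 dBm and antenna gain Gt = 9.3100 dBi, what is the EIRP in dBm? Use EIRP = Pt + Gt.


EIRP = Pt + Gt = 49.400 + 9.3100 = 58.71 dBm

58.71 dBm


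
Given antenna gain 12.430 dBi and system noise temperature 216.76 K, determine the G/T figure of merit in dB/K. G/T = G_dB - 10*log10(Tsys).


G/T = 12.430 - 10*log10(216.76) = 12.430 - 23.35979 = -10.93 dB/K

-10.93 dB/K


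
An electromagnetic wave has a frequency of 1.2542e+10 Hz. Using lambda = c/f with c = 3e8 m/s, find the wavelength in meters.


lambda = c / f = 3.0000e+08 / 1.2542e+10 = 0.02392 m

0.02392 m


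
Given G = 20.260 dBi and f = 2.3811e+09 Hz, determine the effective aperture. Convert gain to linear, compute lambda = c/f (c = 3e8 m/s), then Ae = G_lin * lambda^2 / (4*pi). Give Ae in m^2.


lambda = c / f = 3.0000e+08 / 2.3811e+09 = 0.1259922 m
G_linear = 10^(20.260/10) = 106.1696
Ae = G_linear * lambda^2 / (4*pi) = 106.1696 * 0.1259922^2 / (4*pi) = 0.1341 m^2

0.1341 m^2


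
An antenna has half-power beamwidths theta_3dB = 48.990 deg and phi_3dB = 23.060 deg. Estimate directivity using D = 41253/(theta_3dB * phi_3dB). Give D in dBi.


D_linear = 41253 / (48.990 * 23.060) = 36.51647
D_dBi = 10 * log10(36.51647) = 15.62 dBi

15.62 dBi


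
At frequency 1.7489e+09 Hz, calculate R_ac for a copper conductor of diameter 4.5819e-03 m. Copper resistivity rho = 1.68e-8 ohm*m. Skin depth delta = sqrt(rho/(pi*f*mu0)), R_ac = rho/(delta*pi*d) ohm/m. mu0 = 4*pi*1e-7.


delta = sqrt(1.68e-8 / (pi * 1.7489e+09 * 4*pi*1e-7)) = 1.559884e-06 m
R_ac = 1.68e-8 / (1.559884e-06 * pi * 4.5819e-03) = 0.7482 ohm/m

0.7482 ohm/m


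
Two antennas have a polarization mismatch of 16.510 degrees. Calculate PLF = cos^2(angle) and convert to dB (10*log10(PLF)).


PLF_linear = cos^2(16.510 deg) = 0.9192402
PLF_dB = 10 * log10(0.9192402) = -0.3657 dB

-0.3657 dB


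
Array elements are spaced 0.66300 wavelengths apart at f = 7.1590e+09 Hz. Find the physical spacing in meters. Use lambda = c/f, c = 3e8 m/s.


lambda = c / f = 3.0000e+08 / 7.1590e+09 = 0.04190529 m
d = 0.66300 * 0.04190529 = 0.02778 m

0.02778 m


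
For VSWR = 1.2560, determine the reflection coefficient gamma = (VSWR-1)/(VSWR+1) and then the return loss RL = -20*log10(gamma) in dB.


gamma = (1.2560 - 1) / (1.2560 + 1) = 0.1134752
RL = -20 * log10(0.1134752) = 18.90 dB

18.90 dB


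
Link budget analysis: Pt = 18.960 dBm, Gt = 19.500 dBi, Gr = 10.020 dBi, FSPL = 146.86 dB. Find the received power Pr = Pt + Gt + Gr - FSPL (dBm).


Pr = 18.960 + 19.500 + 10.020 - 146.86 = -98.38 dBm

-98.38 dBm


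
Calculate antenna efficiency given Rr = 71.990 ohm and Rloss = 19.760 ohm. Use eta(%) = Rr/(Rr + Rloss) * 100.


eta = 71.990 / (71.990 + 19.760) * 100 = 78.46%

78.46%


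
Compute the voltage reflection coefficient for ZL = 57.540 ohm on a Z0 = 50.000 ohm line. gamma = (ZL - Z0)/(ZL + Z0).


gamma = (57.540 - 50.000) / (57.540 + 50.000) = 0.07011

0.07011


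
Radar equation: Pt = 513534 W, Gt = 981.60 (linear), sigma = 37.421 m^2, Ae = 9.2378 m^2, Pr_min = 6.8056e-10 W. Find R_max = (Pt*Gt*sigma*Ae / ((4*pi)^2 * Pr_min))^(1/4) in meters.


R^4 = 513534*981.60*37.421*9.2378 / ((4*pi)^2 * 6.8056e-10) = 1.621442e+18
R_max = 1.621442e+18^0.25 = 35684 m

35684 m


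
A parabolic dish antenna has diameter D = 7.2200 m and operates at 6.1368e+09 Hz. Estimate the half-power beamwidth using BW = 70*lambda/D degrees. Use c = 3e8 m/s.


lambda = c / f = 3.0000e+08 / 6.1368e+09 = 0.04888541 m
BW = 70 * 0.04888541 / 7.2200 = 0.4740 deg

0.4740 deg


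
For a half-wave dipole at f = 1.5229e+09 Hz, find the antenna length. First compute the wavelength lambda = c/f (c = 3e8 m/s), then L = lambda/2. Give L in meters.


lambda = c / f = 3.0000e+08 / 1.5229e+09 = 0.1969926 m
L = lambda / 2 = 0.1969926 / 2 = 0.09850 m

0.09850 m


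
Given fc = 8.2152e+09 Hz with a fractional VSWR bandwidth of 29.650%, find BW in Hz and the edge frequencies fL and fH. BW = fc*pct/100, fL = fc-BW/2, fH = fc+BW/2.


BW = 8.2152e+09 * 29.650/100 = 2.435807e+09 Hz
fL = 8.2152e+09 - 2.435807e+09/2 = 6.997e+09 Hz
fH = 8.2152e+09 + 2.435807e+09/2 = 9.433e+09 Hz

BW=2.436e+09 Hz, fL=6.997e+09 Hz, fH=9.433e+09 Hz


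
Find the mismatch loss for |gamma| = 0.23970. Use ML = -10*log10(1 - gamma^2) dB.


ML = -10 * log10(1 - 0.23970^2) = -10 * log10(0.94254391) = 0.2570 dB

0.2570 dB


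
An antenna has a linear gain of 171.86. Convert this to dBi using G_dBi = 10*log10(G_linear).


G_dBi = 10 * log10(171.86) = 22.35 dBi

22.35 dBi


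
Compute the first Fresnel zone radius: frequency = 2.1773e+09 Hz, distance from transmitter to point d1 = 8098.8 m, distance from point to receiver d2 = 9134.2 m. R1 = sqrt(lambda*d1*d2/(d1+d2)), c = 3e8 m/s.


lambda = c / f = 3.0000e+08 / 2.1773e+09 = 0.1377853 m
R1 = sqrt(0.1377853 * 8098.8 * 9134.2 / (8098.8 + 9134.2)) = 24.32 m

24.32 m


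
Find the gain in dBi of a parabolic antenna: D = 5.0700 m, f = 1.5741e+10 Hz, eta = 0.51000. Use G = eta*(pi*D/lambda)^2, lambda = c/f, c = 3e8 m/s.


lambda = c / f = 3.0000e+08 / 1.5741e+10 = 0.01905851 m
G_linear = 0.51000 * (pi * 5.0700 / 0.01905851)^2 = 356211.5
G_dBi = 10 * log10(356211.5) = 55.52 dBi

55.52 dBi


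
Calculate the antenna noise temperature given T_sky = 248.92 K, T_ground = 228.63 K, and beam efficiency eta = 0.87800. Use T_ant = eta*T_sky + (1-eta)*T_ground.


T_ant = 0.87800 * 248.92 + (1 - 0.87800) * 228.63 = 246.4 K

246.4 K


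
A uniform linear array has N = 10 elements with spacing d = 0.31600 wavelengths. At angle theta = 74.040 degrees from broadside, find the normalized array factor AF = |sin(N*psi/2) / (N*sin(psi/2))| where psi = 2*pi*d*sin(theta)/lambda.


psi = 2*pi*0.31600*sin(74.040 deg) = 1.908954 rad
AF = |sin(10*1.908954/2) / (10*sin(1.908954/2))| = 0.01467

0.01467


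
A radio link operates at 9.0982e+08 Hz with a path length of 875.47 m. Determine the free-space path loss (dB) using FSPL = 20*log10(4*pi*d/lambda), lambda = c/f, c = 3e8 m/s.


lambda = c / f = 3.0000e+08 / 9.0982e+08 = 0.3297356 m
FSPL = 20 * log10(4*pi*875.47/0.3297356) = 90.47 dB

90.47 dB


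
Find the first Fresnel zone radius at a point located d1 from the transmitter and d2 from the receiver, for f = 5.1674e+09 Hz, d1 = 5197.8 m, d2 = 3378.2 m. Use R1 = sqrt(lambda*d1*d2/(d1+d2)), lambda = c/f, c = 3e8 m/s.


lambda = c / f = 3.0000e+08 / 5.1674e+09 = 0.05805628 m
R1 = sqrt(0.05805628 * 5197.8 * 3378.2 / (5197.8 + 3378.2)) = 10.90 m

10.90 m


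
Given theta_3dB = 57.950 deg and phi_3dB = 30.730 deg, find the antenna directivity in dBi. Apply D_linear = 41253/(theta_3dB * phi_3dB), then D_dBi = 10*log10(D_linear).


D_linear = 41253 / (57.950 * 30.730) = 23.16539
D_dBi = 10 * log10(23.16539) = 13.65 dBi

13.65 dBi


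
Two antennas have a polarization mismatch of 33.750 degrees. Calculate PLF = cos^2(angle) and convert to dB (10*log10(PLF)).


PLF_linear = cos^2(33.750 deg) = 0.6913417
PLF_dB = 10 * log10(0.6913417) = -1.603 dB

-1.603 dB


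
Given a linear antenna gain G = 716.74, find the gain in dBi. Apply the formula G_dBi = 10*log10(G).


G_dBi = 10 * log10(716.74) = 28.55 dBi

28.55 dBi


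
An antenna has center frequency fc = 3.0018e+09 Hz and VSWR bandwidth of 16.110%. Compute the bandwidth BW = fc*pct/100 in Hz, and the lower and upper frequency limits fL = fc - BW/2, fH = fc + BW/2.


BW = 3.0018e+09 * 16.110/100 = 4.835900e+08 Hz
fL = 3.0018e+09 - 4.835900e+08/2 = 2.760e+09 Hz
fH = 3.0018e+09 + 4.835900e+08/2 = 3.244e+09 Hz

BW=4.836e+08 Hz, fL=2.760e+09 Hz, fH=3.244e+09 Hz


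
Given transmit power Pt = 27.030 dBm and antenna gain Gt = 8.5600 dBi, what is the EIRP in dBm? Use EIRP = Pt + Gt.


EIRP = Pt + Gt = 27.030 + 8.5600 = 35.59 dBm

35.59 dBm


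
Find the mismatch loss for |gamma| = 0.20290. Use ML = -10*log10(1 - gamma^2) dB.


ML = -10 * log10(1 - 0.20290^2) = -10 * log10(0.95883159) = 0.1826 dB

0.1826 dB


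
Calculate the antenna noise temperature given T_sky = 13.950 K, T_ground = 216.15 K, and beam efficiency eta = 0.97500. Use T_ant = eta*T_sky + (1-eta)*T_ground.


T_ant = 0.97500 * 13.950 + (1 - 0.97500) * 216.15 = 19.01 K

19.01 K


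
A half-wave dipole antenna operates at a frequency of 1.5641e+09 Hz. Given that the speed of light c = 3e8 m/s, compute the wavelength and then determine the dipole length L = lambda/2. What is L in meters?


lambda = c / f = 3.0000e+08 / 1.5641e+09 = 0.1918036 m
L = lambda / 2 = 0.1918036 / 2 = 0.09590 m

0.09590 m


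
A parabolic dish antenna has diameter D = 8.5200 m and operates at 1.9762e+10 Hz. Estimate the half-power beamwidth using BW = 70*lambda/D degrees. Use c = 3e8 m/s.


lambda = c / f = 3.0000e+08 / 1.9762e+10 = 0.01518065 m
BW = 70 * 0.01518065 / 8.5200 = 0.1247 deg

0.1247 deg


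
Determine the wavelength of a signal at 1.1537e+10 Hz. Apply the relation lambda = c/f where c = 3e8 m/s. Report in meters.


lambda = c / f = 3.0000e+08 / 1.1537e+10 = 0.02600 m

0.02600 m


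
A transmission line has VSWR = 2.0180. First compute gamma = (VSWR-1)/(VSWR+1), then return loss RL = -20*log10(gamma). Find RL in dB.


gamma = (2.0180 - 1) / (2.0180 + 1) = 0.3373095
RL = -20 * log10(0.3373095) = 9.439 dB

9.439 dB


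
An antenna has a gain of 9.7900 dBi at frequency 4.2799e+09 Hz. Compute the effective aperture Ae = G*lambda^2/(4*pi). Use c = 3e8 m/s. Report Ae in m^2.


lambda = c / f = 3.0000e+08 / 4.2799e+09 = 0.07009510 m
G_linear = 10^(9.7900/10) = 9.527962
Ae = G_linear * lambda^2 / (4*pi) = 9.527962 * 0.07009510^2 / (4*pi) = 3.725e-03 m^2

3.725e-03 m^2


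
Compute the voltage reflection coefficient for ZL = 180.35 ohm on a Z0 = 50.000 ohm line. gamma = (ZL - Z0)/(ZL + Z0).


gamma = (180.35 - 50.000) / (180.35 + 50.000) = 0.5659

0.5659


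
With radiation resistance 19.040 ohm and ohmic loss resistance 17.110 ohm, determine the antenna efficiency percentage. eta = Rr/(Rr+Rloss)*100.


eta = 19.040 / (19.040 + 17.110) * 100 = 52.67%

52.67%


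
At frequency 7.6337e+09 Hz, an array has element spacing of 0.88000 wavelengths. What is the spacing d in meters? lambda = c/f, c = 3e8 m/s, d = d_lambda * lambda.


lambda = c / f = 3.0000e+08 / 7.6337e+09 = 0.03929942 m
d = 0.88000 * 0.03929942 = 0.03458 m

0.03458 m


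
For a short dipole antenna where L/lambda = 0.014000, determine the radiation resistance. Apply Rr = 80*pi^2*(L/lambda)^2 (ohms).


Rr = 80 * pi^2 * (0.014000)^2 = 80 * 9.869604 * 1.960000e-04 = 0.1548 ohm

0.1548 ohm


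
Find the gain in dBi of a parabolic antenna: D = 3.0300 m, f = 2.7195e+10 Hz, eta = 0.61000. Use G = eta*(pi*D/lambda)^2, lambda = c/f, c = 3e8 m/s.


lambda = c / f = 3.0000e+08 / 2.7195e+10 = 0.01103144 m
G_linear = 0.61000 * (pi * 3.0300 / 0.01103144)^2 = 454203.4
G_dBi = 10 * log10(454203.4) = 56.57 dBi

56.57 dBi


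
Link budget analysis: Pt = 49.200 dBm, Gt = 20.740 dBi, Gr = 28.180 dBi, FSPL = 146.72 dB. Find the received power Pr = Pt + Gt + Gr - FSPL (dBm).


Pr = 49.200 + 20.740 + 28.180 - 146.72 = -48.60 dBm

-48.60 dBm


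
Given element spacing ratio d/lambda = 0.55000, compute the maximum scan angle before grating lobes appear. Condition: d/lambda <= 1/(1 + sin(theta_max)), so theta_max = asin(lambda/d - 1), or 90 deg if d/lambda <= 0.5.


lambda/d - 1 = 1/0.55000 - 1 = 0.8181818
theta_max = asin(0.8181818) = 54.90 deg

54.90 deg


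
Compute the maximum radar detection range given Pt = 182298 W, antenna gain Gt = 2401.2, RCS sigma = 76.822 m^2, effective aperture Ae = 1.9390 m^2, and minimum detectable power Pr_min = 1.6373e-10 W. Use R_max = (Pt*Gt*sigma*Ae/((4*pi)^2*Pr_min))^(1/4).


R^4 = 182298*2401.2*76.822*1.9390 / ((4*pi)^2 * 1.6373e-10) = 2.521887e+18
R_max = 2.521887e+18^0.25 = 39850 m

39850 m


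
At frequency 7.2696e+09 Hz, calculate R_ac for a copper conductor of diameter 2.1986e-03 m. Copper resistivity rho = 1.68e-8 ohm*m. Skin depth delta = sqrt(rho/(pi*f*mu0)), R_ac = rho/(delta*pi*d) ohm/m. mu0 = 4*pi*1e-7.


delta = sqrt(1.68e-8 / (pi * 7.2696e+09 * 4*pi*1e-7)) = 7.651023e-07 m
R_ac = 1.68e-8 / (7.651023e-07 * pi * 2.1986e-03) = 3.179 ohm/m

3.179 ohm/m


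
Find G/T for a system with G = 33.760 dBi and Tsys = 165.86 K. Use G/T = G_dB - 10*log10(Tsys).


G/T = 33.760 - 10*log10(165.86) = 33.760 - 22.19742 = 11.56 dB/K

11.56 dB/K


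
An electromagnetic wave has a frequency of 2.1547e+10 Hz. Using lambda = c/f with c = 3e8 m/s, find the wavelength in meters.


lambda = c / f = 3.0000e+08 / 2.1547e+10 = 0.01392 m

0.01392 m


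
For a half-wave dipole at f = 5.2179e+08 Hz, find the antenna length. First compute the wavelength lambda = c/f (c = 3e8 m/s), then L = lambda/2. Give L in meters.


lambda = c / f = 3.0000e+08 / 5.2179e+08 = 0.5749439 m
L = lambda / 2 = 0.5749439 / 2 = 0.2875 m

0.2875 m


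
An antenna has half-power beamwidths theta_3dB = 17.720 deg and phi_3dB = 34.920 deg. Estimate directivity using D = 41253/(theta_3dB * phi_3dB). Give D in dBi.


D_linear = 41253 / (17.720 * 34.920) = 66.66802
D_dBi = 10 * log10(66.66802) = 18.24 dBi

18.24 dBi


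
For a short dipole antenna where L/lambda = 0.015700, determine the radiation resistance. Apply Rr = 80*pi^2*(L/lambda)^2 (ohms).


Rr = 80 * pi^2 * (0.015700)^2 = 80 * 9.869604 * 2.464900e-04 = 0.1946 ohm

0.1946 ohm


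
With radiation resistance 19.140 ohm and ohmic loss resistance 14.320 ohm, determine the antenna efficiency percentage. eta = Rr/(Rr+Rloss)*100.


eta = 19.140 / (19.140 + 14.320) * 100 = 57.20%

57.20%


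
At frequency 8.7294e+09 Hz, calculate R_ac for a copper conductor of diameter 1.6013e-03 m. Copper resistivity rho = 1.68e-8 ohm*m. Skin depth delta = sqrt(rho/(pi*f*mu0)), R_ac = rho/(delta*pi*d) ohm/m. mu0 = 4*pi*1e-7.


delta = sqrt(1.68e-8 / (pi * 8.7294e+09 * 4*pi*1e-7)) = 6.982044e-07 m
R_ac = 1.68e-8 / (6.982044e-07 * pi * 1.6013e-03) = 4.783 ohm/m

4.783 ohm/m


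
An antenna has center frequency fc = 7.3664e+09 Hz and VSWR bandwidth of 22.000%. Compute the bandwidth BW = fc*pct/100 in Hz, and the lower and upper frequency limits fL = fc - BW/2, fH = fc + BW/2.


BW = 7.3664e+09 * 22.000/100 = 1.620608e+09 Hz
fL = 7.3664e+09 - 1.620608e+09/2 = 6.556e+09 Hz
fH = 7.3664e+09 + 1.620608e+09/2 = 8.177e+09 Hz

BW=1.621e+09 Hz, fL=6.556e+09 Hz, fH=8.177e+09 Hz


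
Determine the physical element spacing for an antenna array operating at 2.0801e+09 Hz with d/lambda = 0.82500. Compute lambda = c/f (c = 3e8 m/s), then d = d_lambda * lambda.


lambda = c / f = 3.0000e+08 / 2.0801e+09 = 0.1442238 m
d = 0.82500 * 0.1442238 = 0.1190 m

0.1190 m


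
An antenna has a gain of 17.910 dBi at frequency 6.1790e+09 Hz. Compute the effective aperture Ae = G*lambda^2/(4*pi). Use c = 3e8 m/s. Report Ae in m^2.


lambda = c / f = 3.0000e+08 / 6.1790e+09 = 0.04855155 m
G_linear = 10^(17.910/10) = 61.80164
Ae = G_linear * lambda^2 / (4*pi) = 61.80164 * 0.04855155^2 / (4*pi) = 0.01159 m^2

0.01159 m^2


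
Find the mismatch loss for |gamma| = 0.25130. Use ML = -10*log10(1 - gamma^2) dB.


ML = -10 * log10(1 - 0.25130^2) = -10 * log10(0.93684831) = 0.2833 dB

0.2833 dB


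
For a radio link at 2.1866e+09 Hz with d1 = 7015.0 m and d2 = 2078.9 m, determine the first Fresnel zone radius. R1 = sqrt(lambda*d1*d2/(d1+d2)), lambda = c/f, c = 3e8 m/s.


lambda = c / f = 3.0000e+08 / 2.1866e+09 = 0.1371993 m
R1 = sqrt(0.1371993 * 7015.0 * 2078.9 / (7015.0 + 2078.9)) = 14.83 m

14.83 m


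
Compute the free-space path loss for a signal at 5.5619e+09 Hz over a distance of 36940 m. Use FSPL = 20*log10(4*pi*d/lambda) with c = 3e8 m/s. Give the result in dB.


lambda = c / f = 3.0000e+08 / 5.5619e+09 = 0.05393840 m
FSPL = 20 * log10(4*pi*36940/0.05393840) = 138.7 dB

138.7 dB


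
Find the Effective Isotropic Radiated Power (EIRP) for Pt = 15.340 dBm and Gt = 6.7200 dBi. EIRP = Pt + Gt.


EIRP = Pt + Gt = 15.340 + 6.7200 = 22.06 dBm

22.06 dBm


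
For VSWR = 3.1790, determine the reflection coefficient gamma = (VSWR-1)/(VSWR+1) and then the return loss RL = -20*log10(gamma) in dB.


gamma = (3.1790 - 1) / (3.1790 + 1) = 0.5214166
RL = -20 * log10(0.5214166) = 5.656 dB

5.656 dB


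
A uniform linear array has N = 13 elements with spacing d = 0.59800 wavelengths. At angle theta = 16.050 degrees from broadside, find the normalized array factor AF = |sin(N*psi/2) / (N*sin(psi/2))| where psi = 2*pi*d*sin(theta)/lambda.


psi = 2*pi*0.59800*sin(16.050 deg) = 1.038816 rad
AF = |sin(13*1.038816/2) / (13*sin(1.038816/2))| = 0.07006

0.07006


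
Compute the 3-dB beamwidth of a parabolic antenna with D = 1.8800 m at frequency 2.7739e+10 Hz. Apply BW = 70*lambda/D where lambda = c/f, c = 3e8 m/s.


lambda = c / f = 3.0000e+08 / 2.7739e+10 = 0.01081510 m
BW = 70 * 0.01081510 / 1.8800 = 0.4027 deg

0.4027 deg


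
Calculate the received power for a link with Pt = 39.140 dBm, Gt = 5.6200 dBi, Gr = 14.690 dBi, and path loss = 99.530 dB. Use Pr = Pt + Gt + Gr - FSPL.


Pr = 39.140 + 5.6200 + 14.690 - 99.530 = -40.08 dBm

-40.08 dBm


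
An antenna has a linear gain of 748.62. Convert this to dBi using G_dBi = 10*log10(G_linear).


G_dBi = 10 * log10(748.62) = 28.74 dBi

28.74 dBi


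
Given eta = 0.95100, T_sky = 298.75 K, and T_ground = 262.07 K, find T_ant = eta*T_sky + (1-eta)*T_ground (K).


T_ant = 0.95100 * 298.75 + (1 - 0.95100) * 262.07 = 297.0 K

297.0 K


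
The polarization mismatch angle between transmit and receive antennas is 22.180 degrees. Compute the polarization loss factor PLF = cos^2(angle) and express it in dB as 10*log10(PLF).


PLF_linear = cos^2(22.180 deg) = 0.8574805
PLF_dB = 10 * log10(0.8574805) = -0.6678 dB

-0.6678 dB


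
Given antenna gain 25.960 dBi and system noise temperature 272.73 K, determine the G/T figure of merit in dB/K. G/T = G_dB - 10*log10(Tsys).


G/T = 25.960 - 10*log10(272.73) = 25.960 - 24.35733 = 1.603 dB/K

1.603 dB/K


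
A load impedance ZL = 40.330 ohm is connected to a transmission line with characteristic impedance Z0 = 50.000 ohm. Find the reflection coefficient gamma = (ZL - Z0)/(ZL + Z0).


gamma = (40.330 - 50.000) / (40.330 + 50.000) = -0.1071

-0.1071


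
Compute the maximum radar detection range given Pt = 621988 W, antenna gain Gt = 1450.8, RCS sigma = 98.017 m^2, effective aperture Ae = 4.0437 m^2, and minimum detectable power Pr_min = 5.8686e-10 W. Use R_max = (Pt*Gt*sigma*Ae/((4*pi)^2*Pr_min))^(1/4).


R^4 = 621988*1450.8*98.017*4.0437 / ((4*pi)^2 * 5.8686e-10) = 3.859363e+18
R_max = 3.859363e+18^0.25 = 44323 m

44323 m


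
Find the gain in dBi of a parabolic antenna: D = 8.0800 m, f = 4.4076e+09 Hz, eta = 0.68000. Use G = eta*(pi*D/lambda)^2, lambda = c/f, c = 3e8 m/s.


lambda = c / f = 3.0000e+08 / 4.4076e+09 = 0.06806425 m
G_linear = 0.68000 * (pi * 8.0800 / 0.06806425)^2 = 94578.68
G_dBi = 10 * log10(94578.68) = 49.76 dBi

49.76 dBi


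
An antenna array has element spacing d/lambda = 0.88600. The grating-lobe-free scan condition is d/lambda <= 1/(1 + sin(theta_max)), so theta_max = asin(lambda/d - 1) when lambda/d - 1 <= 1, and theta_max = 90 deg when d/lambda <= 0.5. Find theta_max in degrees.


lambda/d - 1 = 1/0.88600 - 1 = 0.1286682
theta_max = asin(0.1286682) = 7.393 deg

7.393 deg


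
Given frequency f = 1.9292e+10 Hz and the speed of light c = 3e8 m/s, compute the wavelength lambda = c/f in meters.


lambda = c / f = 3.0000e+08 / 1.9292e+10 = 0.01555 m

0.01555 m


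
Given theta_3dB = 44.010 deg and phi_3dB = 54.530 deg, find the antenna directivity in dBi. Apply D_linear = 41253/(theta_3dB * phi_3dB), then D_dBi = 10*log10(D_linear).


D_linear = 41253 / (44.010 * 54.530) = 17.18971
D_dBi = 10 * log10(17.18971) = 12.35 dBi

12.35 dBi


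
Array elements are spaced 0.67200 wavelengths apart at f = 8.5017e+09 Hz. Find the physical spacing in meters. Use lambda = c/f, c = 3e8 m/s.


lambda = c / f = 3.0000e+08 / 8.5017e+09 = 0.03528706 m
d = 0.67200 * 0.03528706 = 0.02371 m

0.02371 m


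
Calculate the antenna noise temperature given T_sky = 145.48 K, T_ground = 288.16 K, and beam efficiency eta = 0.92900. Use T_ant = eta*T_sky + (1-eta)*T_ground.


T_ant = 0.92900 * 145.48 + (1 - 0.92900) * 288.16 = 155.6 K

155.6 K


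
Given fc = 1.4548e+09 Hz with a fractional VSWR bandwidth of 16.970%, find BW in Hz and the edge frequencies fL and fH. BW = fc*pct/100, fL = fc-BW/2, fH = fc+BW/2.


BW = 1.4548e+09 * 16.970/100 = 2.468796e+08 Hz
fL = 1.4548e+09 - 2.468796e+08/2 = 1.331e+09 Hz
fH = 1.4548e+09 + 2.468796e+08/2 = 1.578e+09 Hz

BW=2.469e+08 Hz, fL=1.331e+09 Hz, fH=1.578e+09 Hz


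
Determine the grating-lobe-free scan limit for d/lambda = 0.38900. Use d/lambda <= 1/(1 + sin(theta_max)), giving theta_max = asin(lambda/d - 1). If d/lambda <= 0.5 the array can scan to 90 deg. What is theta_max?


lambda/d - 1 = 1/0.38900 - 1 = 1.570694 >= 1
d/lambda <= 0.5, so the array can scan to endfire without grating lobes: theta_max = 90 deg

90 deg


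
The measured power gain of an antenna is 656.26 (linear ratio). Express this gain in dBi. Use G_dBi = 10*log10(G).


G_dBi = 10 * log10(656.26) = 28.17 dBi

28.17 dBi


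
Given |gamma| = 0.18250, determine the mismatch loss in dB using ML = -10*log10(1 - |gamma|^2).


ML = -10 * log10(1 - 0.18250^2) = -10 * log10(0.96669375) = 0.1471 dB

0.1471 dB


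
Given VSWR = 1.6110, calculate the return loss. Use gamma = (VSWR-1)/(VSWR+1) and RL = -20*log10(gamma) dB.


gamma = (1.6110 - 1) / (1.6110 + 1) = 0.2340100
RL = -20 * log10(0.2340100) = 12.62 dB

12.62 dB


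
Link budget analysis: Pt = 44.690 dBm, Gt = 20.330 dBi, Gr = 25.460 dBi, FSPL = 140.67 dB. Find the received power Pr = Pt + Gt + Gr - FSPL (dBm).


Pr = 44.690 + 20.330 + 25.460 - 140.67 = -50.19 dBm

-50.19 dBm


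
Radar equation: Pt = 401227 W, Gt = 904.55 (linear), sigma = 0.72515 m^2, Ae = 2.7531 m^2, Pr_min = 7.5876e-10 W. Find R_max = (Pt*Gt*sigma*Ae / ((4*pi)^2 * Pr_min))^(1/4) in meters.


R^4 = 401227*904.55*0.72515*2.7531 / ((4*pi)^2 * 7.5876e-10) = 6.047118e+15
R_max = 6.047118e+15^0.25 = 8818 m

8818 m


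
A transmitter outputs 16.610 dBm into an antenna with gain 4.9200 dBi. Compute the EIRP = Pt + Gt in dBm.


EIRP = Pt + Gt = 16.610 + 4.9200 = 21.53 dBm

21.53 dBm


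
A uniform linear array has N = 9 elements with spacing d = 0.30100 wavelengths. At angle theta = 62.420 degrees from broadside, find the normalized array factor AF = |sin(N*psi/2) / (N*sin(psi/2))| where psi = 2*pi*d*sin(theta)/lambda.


psi = 2*pi*0.30100*sin(62.420 deg) = 1.676328 rad
AF = |sin(9*1.676328/2) / (9*sin(1.676328/2))| = 0.1423

0.1423


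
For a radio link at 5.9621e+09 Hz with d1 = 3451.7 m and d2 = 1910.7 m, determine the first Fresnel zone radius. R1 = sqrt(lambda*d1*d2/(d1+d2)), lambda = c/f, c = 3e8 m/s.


lambda = c / f = 3.0000e+08 / 5.9621e+09 = 0.05031784 m
R1 = sqrt(0.05031784 * 3451.7 * 1910.7 / (3451.7 + 1910.7)) = 7.867 m

7.867 m


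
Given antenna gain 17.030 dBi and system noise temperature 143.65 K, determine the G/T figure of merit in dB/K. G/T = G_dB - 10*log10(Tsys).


G/T = 17.030 - 10*log10(143.65) = 17.030 - 21.57306 = -4.543 dB/K

-4.543 dB/K


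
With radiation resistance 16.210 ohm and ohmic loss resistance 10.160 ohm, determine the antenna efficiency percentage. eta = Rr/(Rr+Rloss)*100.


eta = 16.210 / (16.210 + 10.160) * 100 = 61.47%

61.47%


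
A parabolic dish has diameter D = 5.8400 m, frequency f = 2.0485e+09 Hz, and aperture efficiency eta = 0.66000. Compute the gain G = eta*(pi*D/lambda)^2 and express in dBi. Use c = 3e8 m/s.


lambda = c / f = 3.0000e+08 / 2.0485e+09 = 0.1464486 m
G_linear = 0.66000 * (pi * 5.8400 / 0.1464486)^2 = 10358.55
G_dBi = 10 * log10(10358.55) = 40.15 dBi

40.15 dBi
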